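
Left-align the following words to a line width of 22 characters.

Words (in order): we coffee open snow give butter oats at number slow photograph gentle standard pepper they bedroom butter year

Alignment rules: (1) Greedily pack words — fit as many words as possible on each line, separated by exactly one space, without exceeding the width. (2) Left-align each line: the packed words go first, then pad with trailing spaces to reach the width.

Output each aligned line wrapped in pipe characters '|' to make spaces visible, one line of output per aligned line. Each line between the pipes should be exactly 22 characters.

Line 1: ['we', 'coffee', 'open', 'snow'] (min_width=19, slack=3)
Line 2: ['give', 'butter', 'oats', 'at'] (min_width=19, slack=3)
Line 3: ['number', 'slow', 'photograph'] (min_width=22, slack=0)
Line 4: ['gentle', 'standard', 'pepper'] (min_width=22, slack=0)
Line 5: ['they', 'bedroom', 'butter'] (min_width=19, slack=3)
Line 6: ['year'] (min_width=4, slack=18)

Answer: |we coffee open snow   |
|give butter oats at   |
|number slow photograph|
|gentle standard pepper|
|they bedroom butter   |
|year                  |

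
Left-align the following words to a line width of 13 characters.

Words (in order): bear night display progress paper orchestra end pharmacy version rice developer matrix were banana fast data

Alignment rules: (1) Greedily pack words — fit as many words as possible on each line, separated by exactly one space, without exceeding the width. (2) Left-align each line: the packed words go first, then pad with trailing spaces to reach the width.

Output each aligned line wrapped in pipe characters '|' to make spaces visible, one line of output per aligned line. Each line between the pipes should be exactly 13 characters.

Line 1: ['bear', 'night'] (min_width=10, slack=3)
Line 2: ['display'] (min_width=7, slack=6)
Line 3: ['progress'] (min_width=8, slack=5)
Line 4: ['paper'] (min_width=5, slack=8)
Line 5: ['orchestra', 'end'] (min_width=13, slack=0)
Line 6: ['pharmacy'] (min_width=8, slack=5)
Line 7: ['version', 'rice'] (min_width=12, slack=1)
Line 8: ['developer'] (min_width=9, slack=4)
Line 9: ['matrix', 'were'] (min_width=11, slack=2)
Line 10: ['banana', 'fast'] (min_width=11, slack=2)
Line 11: ['data'] (min_width=4, slack=9)

Answer: |bear night   |
|display      |
|progress     |
|paper        |
|orchestra end|
|pharmacy     |
|version rice |
|developer    |
|matrix were  |
|banana fast  |
|data         |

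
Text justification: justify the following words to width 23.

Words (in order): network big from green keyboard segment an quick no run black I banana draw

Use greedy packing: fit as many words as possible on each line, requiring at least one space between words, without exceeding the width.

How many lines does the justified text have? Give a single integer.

Answer: 4

Derivation:
Line 1: ['network', 'big', 'from', 'green'] (min_width=22, slack=1)
Line 2: ['keyboard', 'segment', 'an'] (min_width=19, slack=4)
Line 3: ['quick', 'no', 'run', 'black', 'I'] (min_width=20, slack=3)
Line 4: ['banana', 'draw'] (min_width=11, slack=12)
Total lines: 4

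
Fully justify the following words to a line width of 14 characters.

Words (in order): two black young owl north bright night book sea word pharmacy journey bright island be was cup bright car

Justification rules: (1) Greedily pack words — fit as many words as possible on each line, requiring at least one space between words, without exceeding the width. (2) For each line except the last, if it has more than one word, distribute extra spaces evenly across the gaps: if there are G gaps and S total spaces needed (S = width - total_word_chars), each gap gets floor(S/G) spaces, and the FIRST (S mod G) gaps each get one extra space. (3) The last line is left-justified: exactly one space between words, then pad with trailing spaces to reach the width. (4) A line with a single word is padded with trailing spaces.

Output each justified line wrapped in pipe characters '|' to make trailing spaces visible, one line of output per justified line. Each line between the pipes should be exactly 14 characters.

Answer: |two      black|
|young      owl|
|north   bright|
|night book sea|
|word  pharmacy|
|journey bright|
|island  be was|
|cup bright car|

Derivation:
Line 1: ['two', 'black'] (min_width=9, slack=5)
Line 2: ['young', 'owl'] (min_width=9, slack=5)
Line 3: ['north', 'bright'] (min_width=12, slack=2)
Line 4: ['night', 'book', 'sea'] (min_width=14, slack=0)
Line 5: ['word', 'pharmacy'] (min_width=13, slack=1)
Line 6: ['journey', 'bright'] (min_width=14, slack=0)
Line 7: ['island', 'be', 'was'] (min_width=13, slack=1)
Line 8: ['cup', 'bright', 'car'] (min_width=14, slack=0)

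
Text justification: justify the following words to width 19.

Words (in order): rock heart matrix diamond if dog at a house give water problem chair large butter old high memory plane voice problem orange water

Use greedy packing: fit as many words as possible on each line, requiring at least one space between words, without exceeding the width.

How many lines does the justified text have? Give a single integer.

Answer: 8

Derivation:
Line 1: ['rock', 'heart', 'matrix'] (min_width=17, slack=2)
Line 2: ['diamond', 'if', 'dog', 'at', 'a'] (min_width=19, slack=0)
Line 3: ['house', 'give', 'water'] (min_width=16, slack=3)
Line 4: ['problem', 'chair', 'large'] (min_width=19, slack=0)
Line 5: ['butter', 'old', 'high'] (min_width=15, slack=4)
Line 6: ['memory', 'plane', 'voice'] (min_width=18, slack=1)
Line 7: ['problem', 'orange'] (min_width=14, slack=5)
Line 8: ['water'] (min_width=5, slack=14)
Total lines: 8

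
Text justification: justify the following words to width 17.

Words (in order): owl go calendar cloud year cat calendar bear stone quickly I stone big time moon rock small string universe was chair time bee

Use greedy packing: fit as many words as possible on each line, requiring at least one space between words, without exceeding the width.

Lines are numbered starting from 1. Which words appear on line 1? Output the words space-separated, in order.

Line 1: ['owl', 'go', 'calendar'] (min_width=15, slack=2)
Line 2: ['cloud', 'year', 'cat'] (min_width=14, slack=3)
Line 3: ['calendar', 'bear'] (min_width=13, slack=4)
Line 4: ['stone', 'quickly', 'I'] (min_width=15, slack=2)
Line 5: ['stone', 'big', 'time'] (min_width=14, slack=3)
Line 6: ['moon', 'rock', 'small'] (min_width=15, slack=2)
Line 7: ['string', 'universe'] (min_width=15, slack=2)
Line 8: ['was', 'chair', 'time'] (min_width=14, slack=3)
Line 9: ['bee'] (min_width=3, slack=14)

Answer: owl go calendar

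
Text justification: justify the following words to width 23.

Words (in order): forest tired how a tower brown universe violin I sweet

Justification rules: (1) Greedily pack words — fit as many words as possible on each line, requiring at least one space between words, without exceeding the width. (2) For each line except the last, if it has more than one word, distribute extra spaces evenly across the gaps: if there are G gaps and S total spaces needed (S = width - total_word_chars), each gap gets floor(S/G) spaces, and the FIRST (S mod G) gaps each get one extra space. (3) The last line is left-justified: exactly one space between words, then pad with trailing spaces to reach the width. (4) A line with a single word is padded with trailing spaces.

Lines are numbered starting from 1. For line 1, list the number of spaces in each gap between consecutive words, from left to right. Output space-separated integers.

Answer: 3 3 2

Derivation:
Line 1: ['forest', 'tired', 'how', 'a'] (min_width=18, slack=5)
Line 2: ['tower', 'brown', 'universe'] (min_width=20, slack=3)
Line 3: ['violin', 'I', 'sweet'] (min_width=14, slack=9)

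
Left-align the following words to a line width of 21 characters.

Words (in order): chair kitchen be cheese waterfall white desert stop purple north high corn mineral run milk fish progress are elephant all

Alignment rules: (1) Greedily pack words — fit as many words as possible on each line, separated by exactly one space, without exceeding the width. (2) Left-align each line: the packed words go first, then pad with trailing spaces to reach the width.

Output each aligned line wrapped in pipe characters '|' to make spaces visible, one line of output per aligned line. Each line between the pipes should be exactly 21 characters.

Line 1: ['chair', 'kitchen', 'be'] (min_width=16, slack=5)
Line 2: ['cheese', 'waterfall'] (min_width=16, slack=5)
Line 3: ['white', 'desert', 'stop'] (min_width=17, slack=4)
Line 4: ['purple', 'north', 'high'] (min_width=17, slack=4)
Line 5: ['corn', 'mineral', 'run', 'milk'] (min_width=21, slack=0)
Line 6: ['fish', 'progress', 'are'] (min_width=17, slack=4)
Line 7: ['elephant', 'all'] (min_width=12, slack=9)

Answer: |chair kitchen be     |
|cheese waterfall     |
|white desert stop    |
|purple north high    |
|corn mineral run milk|
|fish progress are    |
|elephant all         |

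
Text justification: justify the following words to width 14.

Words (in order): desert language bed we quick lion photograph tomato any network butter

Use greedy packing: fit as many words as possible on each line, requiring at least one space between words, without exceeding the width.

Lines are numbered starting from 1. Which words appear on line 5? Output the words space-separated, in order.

Line 1: ['desert'] (min_width=6, slack=8)
Line 2: ['language', 'bed'] (min_width=12, slack=2)
Line 3: ['we', 'quick', 'lion'] (min_width=13, slack=1)
Line 4: ['photograph'] (min_width=10, slack=4)
Line 5: ['tomato', 'any'] (min_width=10, slack=4)
Line 6: ['network', 'butter'] (min_width=14, slack=0)

Answer: tomato any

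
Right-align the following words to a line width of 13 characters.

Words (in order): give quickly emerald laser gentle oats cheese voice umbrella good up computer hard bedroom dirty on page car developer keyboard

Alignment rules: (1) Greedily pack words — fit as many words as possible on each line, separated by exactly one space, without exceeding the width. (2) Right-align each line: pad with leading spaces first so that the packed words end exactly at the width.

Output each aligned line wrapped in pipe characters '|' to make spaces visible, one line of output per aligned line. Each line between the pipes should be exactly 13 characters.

Line 1: ['give', 'quickly'] (min_width=12, slack=1)
Line 2: ['emerald', 'laser'] (min_width=13, slack=0)
Line 3: ['gentle', 'oats'] (min_width=11, slack=2)
Line 4: ['cheese', 'voice'] (min_width=12, slack=1)
Line 5: ['umbrella', 'good'] (min_width=13, slack=0)
Line 6: ['up', 'computer'] (min_width=11, slack=2)
Line 7: ['hard', 'bedroom'] (min_width=12, slack=1)
Line 8: ['dirty', 'on', 'page'] (min_width=13, slack=0)
Line 9: ['car', 'developer'] (min_width=13, slack=0)
Line 10: ['keyboard'] (min_width=8, slack=5)

Answer: | give quickly|
|emerald laser|
|  gentle oats|
| cheese voice|
|umbrella good|
|  up computer|
| hard bedroom|
|dirty on page|
|car developer|
|     keyboard|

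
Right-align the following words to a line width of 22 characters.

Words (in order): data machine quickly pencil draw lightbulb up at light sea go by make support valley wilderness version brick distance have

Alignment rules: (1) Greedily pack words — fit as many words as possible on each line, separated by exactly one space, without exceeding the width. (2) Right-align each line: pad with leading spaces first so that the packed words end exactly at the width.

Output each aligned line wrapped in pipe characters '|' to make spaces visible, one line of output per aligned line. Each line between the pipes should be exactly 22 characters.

Line 1: ['data', 'machine', 'quickly'] (min_width=20, slack=2)
Line 2: ['pencil', 'draw', 'lightbulb'] (min_width=21, slack=1)
Line 3: ['up', 'at', 'light', 'sea', 'go', 'by'] (min_width=21, slack=1)
Line 4: ['make', 'support', 'valley'] (min_width=19, slack=3)
Line 5: ['wilderness', 'version'] (min_width=18, slack=4)
Line 6: ['brick', 'distance', 'have'] (min_width=19, slack=3)

Answer: |  data machine quickly|
| pencil draw lightbulb|
| up at light sea go by|
|   make support valley|
|    wilderness version|
|   brick distance have|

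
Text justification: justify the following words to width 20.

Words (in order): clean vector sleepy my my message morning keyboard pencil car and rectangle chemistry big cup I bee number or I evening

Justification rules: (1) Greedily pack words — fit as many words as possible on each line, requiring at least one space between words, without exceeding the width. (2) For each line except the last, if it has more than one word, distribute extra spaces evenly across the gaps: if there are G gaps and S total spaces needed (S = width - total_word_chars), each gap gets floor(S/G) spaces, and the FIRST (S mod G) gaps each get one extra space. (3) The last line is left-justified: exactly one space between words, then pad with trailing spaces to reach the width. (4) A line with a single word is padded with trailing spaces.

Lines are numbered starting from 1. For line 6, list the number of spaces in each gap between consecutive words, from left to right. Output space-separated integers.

Answer: 1 1 1 1

Derivation:
Line 1: ['clean', 'vector', 'sleepy'] (min_width=19, slack=1)
Line 2: ['my', 'my', 'message'] (min_width=13, slack=7)
Line 3: ['morning', 'keyboard'] (min_width=16, slack=4)
Line 4: ['pencil', 'car', 'and'] (min_width=14, slack=6)
Line 5: ['rectangle', 'chemistry'] (min_width=19, slack=1)
Line 6: ['big', 'cup', 'I', 'bee', 'number'] (min_width=20, slack=0)
Line 7: ['or', 'I', 'evening'] (min_width=12, slack=8)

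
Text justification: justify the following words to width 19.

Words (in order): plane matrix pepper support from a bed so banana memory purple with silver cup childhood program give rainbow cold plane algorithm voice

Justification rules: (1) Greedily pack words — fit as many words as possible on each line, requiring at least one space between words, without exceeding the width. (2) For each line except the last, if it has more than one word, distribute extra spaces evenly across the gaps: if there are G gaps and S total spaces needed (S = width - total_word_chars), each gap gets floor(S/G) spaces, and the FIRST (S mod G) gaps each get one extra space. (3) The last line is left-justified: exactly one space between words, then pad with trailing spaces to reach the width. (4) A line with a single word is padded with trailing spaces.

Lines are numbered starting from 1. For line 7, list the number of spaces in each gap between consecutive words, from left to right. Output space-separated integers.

Line 1: ['plane', 'matrix', 'pepper'] (min_width=19, slack=0)
Line 2: ['support', 'from', 'a', 'bed'] (min_width=18, slack=1)
Line 3: ['so', 'banana', 'memory'] (min_width=16, slack=3)
Line 4: ['purple', 'with', 'silver'] (min_width=18, slack=1)
Line 5: ['cup', 'childhood'] (min_width=13, slack=6)
Line 6: ['program', 'give'] (min_width=12, slack=7)
Line 7: ['rainbow', 'cold', 'plane'] (min_width=18, slack=1)
Line 8: ['algorithm', 'voice'] (min_width=15, slack=4)

Answer: 2 1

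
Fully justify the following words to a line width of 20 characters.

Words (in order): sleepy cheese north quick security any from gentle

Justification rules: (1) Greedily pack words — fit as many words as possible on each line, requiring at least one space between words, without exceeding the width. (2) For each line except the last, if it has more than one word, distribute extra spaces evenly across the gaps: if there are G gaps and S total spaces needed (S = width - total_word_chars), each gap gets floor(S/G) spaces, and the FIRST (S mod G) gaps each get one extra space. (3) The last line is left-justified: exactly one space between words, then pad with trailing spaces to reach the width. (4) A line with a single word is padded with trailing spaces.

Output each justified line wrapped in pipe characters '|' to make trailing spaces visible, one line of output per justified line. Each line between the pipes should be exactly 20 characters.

Answer: |sleepy  cheese north|
|quick  security  any|
|from gentle         |

Derivation:
Line 1: ['sleepy', 'cheese', 'north'] (min_width=19, slack=1)
Line 2: ['quick', 'security', 'any'] (min_width=18, slack=2)
Line 3: ['from', 'gentle'] (min_width=11, slack=9)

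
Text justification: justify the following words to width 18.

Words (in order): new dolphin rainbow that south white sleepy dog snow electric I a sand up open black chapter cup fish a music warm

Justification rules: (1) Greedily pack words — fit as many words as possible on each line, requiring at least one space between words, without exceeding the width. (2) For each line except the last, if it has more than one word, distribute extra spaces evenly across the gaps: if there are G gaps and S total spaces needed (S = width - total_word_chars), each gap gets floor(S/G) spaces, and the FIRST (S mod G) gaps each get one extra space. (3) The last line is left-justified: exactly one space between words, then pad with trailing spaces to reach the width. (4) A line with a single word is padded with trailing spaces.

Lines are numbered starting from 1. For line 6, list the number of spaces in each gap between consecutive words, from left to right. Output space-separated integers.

Line 1: ['new', 'dolphin'] (min_width=11, slack=7)
Line 2: ['rainbow', 'that', 'south'] (min_width=18, slack=0)
Line 3: ['white', 'sleepy', 'dog'] (min_width=16, slack=2)
Line 4: ['snow', 'electric', 'I', 'a'] (min_width=17, slack=1)
Line 5: ['sand', 'up', 'open', 'black'] (min_width=18, slack=0)
Line 6: ['chapter', 'cup', 'fish', 'a'] (min_width=18, slack=0)
Line 7: ['music', 'warm'] (min_width=10, slack=8)

Answer: 1 1 1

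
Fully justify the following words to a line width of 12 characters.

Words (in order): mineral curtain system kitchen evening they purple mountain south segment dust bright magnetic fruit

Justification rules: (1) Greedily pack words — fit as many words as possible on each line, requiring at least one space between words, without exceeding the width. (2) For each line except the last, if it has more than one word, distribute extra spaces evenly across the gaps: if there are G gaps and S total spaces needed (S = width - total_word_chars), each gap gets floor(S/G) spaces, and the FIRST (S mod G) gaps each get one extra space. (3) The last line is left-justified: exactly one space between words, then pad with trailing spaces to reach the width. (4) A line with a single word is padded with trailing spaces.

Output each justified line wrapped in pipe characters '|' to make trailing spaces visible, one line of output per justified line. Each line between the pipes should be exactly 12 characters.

Answer: |mineral     |
|curtain     |
|system      |
|kitchen     |
|evening they|
|purple      |
|mountain    |
|south       |
|segment dust|
|bright      |
|magnetic    |
|fruit       |

Derivation:
Line 1: ['mineral'] (min_width=7, slack=5)
Line 2: ['curtain'] (min_width=7, slack=5)
Line 3: ['system'] (min_width=6, slack=6)
Line 4: ['kitchen'] (min_width=7, slack=5)
Line 5: ['evening', 'they'] (min_width=12, slack=0)
Line 6: ['purple'] (min_width=6, slack=6)
Line 7: ['mountain'] (min_width=8, slack=4)
Line 8: ['south'] (min_width=5, slack=7)
Line 9: ['segment', 'dust'] (min_width=12, slack=0)
Line 10: ['bright'] (min_width=6, slack=6)
Line 11: ['magnetic'] (min_width=8, slack=4)
Line 12: ['fruit'] (min_width=5, slack=7)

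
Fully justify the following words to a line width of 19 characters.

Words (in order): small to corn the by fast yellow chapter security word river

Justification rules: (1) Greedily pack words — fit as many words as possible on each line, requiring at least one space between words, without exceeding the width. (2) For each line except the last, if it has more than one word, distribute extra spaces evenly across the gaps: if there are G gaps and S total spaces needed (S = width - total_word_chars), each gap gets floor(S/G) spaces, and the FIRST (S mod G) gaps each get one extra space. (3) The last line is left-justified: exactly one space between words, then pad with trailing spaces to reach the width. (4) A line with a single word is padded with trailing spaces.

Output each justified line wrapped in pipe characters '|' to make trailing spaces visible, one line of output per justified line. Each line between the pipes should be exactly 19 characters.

Answer: |small  to  corn the|
|by    fast   yellow|
|chapter    security|
|word river         |

Derivation:
Line 1: ['small', 'to', 'corn', 'the'] (min_width=17, slack=2)
Line 2: ['by', 'fast', 'yellow'] (min_width=14, slack=5)
Line 3: ['chapter', 'security'] (min_width=16, slack=3)
Line 4: ['word', 'river'] (min_width=10, slack=9)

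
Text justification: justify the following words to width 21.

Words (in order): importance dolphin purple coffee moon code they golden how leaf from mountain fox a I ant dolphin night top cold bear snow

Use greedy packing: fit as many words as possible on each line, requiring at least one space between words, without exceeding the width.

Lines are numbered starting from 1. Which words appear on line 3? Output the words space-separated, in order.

Line 1: ['importance', 'dolphin'] (min_width=18, slack=3)
Line 2: ['purple', 'coffee', 'moon'] (min_width=18, slack=3)
Line 3: ['code', 'they', 'golden', 'how'] (min_width=20, slack=1)
Line 4: ['leaf', 'from', 'mountain'] (min_width=18, slack=3)
Line 5: ['fox', 'a', 'I', 'ant', 'dolphin'] (min_width=19, slack=2)
Line 6: ['night', 'top', 'cold', 'bear'] (min_width=19, slack=2)
Line 7: ['snow'] (min_width=4, slack=17)

Answer: code they golden how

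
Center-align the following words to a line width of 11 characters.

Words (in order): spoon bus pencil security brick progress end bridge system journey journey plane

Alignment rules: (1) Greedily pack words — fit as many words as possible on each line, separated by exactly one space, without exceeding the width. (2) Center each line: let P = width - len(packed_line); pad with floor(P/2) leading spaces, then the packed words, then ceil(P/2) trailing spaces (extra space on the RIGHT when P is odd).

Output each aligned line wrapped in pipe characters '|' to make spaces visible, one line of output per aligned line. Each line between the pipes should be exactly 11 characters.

Answer: | spoon bus |
|  pencil   |
| security  |
|   brick   |
| progress  |
|end bridge |
|  system   |
|  journey  |
|  journey  |
|   plane   |

Derivation:
Line 1: ['spoon', 'bus'] (min_width=9, slack=2)
Line 2: ['pencil'] (min_width=6, slack=5)
Line 3: ['security'] (min_width=8, slack=3)
Line 4: ['brick'] (min_width=5, slack=6)
Line 5: ['progress'] (min_width=8, slack=3)
Line 6: ['end', 'bridge'] (min_width=10, slack=1)
Line 7: ['system'] (min_width=6, slack=5)
Line 8: ['journey'] (min_width=7, slack=4)
Line 9: ['journey'] (min_width=7, slack=4)
Line 10: ['plane'] (min_width=5, slack=6)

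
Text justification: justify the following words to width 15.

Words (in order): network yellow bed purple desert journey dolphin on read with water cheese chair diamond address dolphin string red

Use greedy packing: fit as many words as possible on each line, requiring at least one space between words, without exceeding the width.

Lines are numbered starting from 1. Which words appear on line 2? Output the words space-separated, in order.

Line 1: ['network', 'yellow'] (min_width=14, slack=1)
Line 2: ['bed', 'purple'] (min_width=10, slack=5)
Line 3: ['desert', 'journey'] (min_width=14, slack=1)
Line 4: ['dolphin', 'on', 'read'] (min_width=15, slack=0)
Line 5: ['with', 'water'] (min_width=10, slack=5)
Line 6: ['cheese', 'chair'] (min_width=12, slack=3)
Line 7: ['diamond', 'address'] (min_width=15, slack=0)
Line 8: ['dolphin', 'string'] (min_width=14, slack=1)
Line 9: ['red'] (min_width=3, slack=12)

Answer: bed purple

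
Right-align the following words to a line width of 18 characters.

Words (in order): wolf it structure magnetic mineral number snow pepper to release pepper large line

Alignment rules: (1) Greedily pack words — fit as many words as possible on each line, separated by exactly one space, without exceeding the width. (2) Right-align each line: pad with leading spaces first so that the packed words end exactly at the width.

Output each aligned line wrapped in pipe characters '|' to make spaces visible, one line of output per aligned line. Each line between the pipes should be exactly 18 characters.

Answer: | wolf it structure|
|  magnetic mineral|
|number snow pepper|
| to release pepper|
|        large line|

Derivation:
Line 1: ['wolf', 'it', 'structure'] (min_width=17, slack=1)
Line 2: ['magnetic', 'mineral'] (min_width=16, slack=2)
Line 3: ['number', 'snow', 'pepper'] (min_width=18, slack=0)
Line 4: ['to', 'release', 'pepper'] (min_width=17, slack=1)
Line 5: ['large', 'line'] (min_width=10, slack=8)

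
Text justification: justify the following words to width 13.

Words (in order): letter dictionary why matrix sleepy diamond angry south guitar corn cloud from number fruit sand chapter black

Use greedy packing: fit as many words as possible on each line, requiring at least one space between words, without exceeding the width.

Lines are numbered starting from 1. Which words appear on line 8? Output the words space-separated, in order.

Line 1: ['letter'] (min_width=6, slack=7)
Line 2: ['dictionary'] (min_width=10, slack=3)
Line 3: ['why', 'matrix'] (min_width=10, slack=3)
Line 4: ['sleepy'] (min_width=6, slack=7)
Line 5: ['diamond', 'angry'] (min_width=13, slack=0)
Line 6: ['south', 'guitar'] (min_width=12, slack=1)
Line 7: ['corn', 'cloud'] (min_width=10, slack=3)
Line 8: ['from', 'number'] (min_width=11, slack=2)
Line 9: ['fruit', 'sand'] (min_width=10, slack=3)
Line 10: ['chapter', 'black'] (min_width=13, slack=0)

Answer: from number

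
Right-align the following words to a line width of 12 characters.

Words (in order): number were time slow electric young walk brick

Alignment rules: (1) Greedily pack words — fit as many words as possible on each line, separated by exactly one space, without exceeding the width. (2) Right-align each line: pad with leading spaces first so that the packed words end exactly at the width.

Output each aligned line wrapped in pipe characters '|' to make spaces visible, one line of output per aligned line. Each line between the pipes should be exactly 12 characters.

Line 1: ['number', 'were'] (min_width=11, slack=1)
Line 2: ['time', 'slow'] (min_width=9, slack=3)
Line 3: ['electric'] (min_width=8, slack=4)
Line 4: ['young', 'walk'] (min_width=10, slack=2)
Line 5: ['brick'] (min_width=5, slack=7)

Answer: | number were|
|   time slow|
|    electric|
|  young walk|
|       brick|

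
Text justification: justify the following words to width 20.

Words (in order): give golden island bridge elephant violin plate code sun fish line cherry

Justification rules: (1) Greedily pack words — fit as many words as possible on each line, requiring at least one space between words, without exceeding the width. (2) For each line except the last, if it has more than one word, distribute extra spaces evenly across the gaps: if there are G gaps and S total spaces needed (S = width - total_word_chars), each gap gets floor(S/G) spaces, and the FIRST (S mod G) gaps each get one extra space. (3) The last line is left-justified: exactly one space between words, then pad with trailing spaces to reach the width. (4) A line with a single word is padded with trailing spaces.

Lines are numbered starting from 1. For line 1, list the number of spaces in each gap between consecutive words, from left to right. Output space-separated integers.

Line 1: ['give', 'golden', 'island'] (min_width=18, slack=2)
Line 2: ['bridge', 'elephant'] (min_width=15, slack=5)
Line 3: ['violin', 'plate', 'code'] (min_width=17, slack=3)
Line 4: ['sun', 'fish', 'line', 'cherry'] (min_width=20, slack=0)

Answer: 2 2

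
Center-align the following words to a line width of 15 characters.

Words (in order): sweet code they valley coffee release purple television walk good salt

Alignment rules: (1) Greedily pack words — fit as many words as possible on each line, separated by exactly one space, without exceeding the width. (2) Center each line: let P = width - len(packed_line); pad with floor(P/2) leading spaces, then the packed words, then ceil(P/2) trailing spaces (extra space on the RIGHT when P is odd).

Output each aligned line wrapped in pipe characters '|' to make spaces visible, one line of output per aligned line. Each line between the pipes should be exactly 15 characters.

Line 1: ['sweet', 'code', 'they'] (min_width=15, slack=0)
Line 2: ['valley', 'coffee'] (min_width=13, slack=2)
Line 3: ['release', 'purple'] (min_width=14, slack=1)
Line 4: ['television', 'walk'] (min_width=15, slack=0)
Line 5: ['good', 'salt'] (min_width=9, slack=6)

Answer: |sweet code they|
| valley coffee |
|release purple |
|television walk|
|   good salt   |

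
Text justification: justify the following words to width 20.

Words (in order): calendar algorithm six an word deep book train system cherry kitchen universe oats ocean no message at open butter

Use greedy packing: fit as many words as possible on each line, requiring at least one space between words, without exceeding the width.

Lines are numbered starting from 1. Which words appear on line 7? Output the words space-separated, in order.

Line 1: ['calendar', 'algorithm'] (min_width=18, slack=2)
Line 2: ['six', 'an', 'word', 'deep'] (min_width=16, slack=4)
Line 3: ['book', 'train', 'system'] (min_width=17, slack=3)
Line 4: ['cherry', 'kitchen'] (min_width=14, slack=6)
Line 5: ['universe', 'oats', 'ocean'] (min_width=19, slack=1)
Line 6: ['no', 'message', 'at', 'open'] (min_width=18, slack=2)
Line 7: ['butter'] (min_width=6, slack=14)

Answer: butter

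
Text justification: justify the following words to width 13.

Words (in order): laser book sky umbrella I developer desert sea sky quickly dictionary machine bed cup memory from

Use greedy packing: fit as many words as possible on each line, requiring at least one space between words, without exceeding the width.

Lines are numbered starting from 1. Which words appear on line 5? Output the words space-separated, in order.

Line 1: ['laser', 'book'] (min_width=10, slack=3)
Line 2: ['sky', 'umbrella'] (min_width=12, slack=1)
Line 3: ['I', 'developer'] (min_width=11, slack=2)
Line 4: ['desert', 'sea'] (min_width=10, slack=3)
Line 5: ['sky', 'quickly'] (min_width=11, slack=2)
Line 6: ['dictionary'] (min_width=10, slack=3)
Line 7: ['machine', 'bed'] (min_width=11, slack=2)
Line 8: ['cup', 'memory'] (min_width=10, slack=3)
Line 9: ['from'] (min_width=4, slack=9)

Answer: sky quickly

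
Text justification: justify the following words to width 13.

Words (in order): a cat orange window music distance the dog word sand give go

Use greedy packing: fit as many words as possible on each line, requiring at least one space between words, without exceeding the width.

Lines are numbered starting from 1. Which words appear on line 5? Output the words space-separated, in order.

Answer: give go

Derivation:
Line 1: ['a', 'cat', 'orange'] (min_width=12, slack=1)
Line 2: ['window', 'music'] (min_width=12, slack=1)
Line 3: ['distance', 'the'] (min_width=12, slack=1)
Line 4: ['dog', 'word', 'sand'] (min_width=13, slack=0)
Line 5: ['give', 'go'] (min_width=7, slack=6)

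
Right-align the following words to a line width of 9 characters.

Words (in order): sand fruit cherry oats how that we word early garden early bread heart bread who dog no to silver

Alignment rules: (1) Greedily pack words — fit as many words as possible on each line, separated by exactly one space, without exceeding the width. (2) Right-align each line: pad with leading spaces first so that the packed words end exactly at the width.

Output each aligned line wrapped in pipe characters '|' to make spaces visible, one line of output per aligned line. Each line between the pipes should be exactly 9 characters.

Answer: |     sand|
|    fruit|
|   cherry|
| oats how|
|  that we|
|     word|
|    early|
|   garden|
|    early|
|    bread|
|    heart|
|bread who|
|dog no to|
|   silver|

Derivation:
Line 1: ['sand'] (min_width=4, slack=5)
Line 2: ['fruit'] (min_width=5, slack=4)
Line 3: ['cherry'] (min_width=6, slack=3)
Line 4: ['oats', 'how'] (min_width=8, slack=1)
Line 5: ['that', 'we'] (min_width=7, slack=2)
Line 6: ['word'] (min_width=4, slack=5)
Line 7: ['early'] (min_width=5, slack=4)
Line 8: ['garden'] (min_width=6, slack=3)
Line 9: ['early'] (min_width=5, slack=4)
Line 10: ['bread'] (min_width=5, slack=4)
Line 11: ['heart'] (min_width=5, slack=4)
Line 12: ['bread', 'who'] (min_width=9, slack=0)
Line 13: ['dog', 'no', 'to'] (min_width=9, slack=0)
Line 14: ['silver'] (min_width=6, slack=3)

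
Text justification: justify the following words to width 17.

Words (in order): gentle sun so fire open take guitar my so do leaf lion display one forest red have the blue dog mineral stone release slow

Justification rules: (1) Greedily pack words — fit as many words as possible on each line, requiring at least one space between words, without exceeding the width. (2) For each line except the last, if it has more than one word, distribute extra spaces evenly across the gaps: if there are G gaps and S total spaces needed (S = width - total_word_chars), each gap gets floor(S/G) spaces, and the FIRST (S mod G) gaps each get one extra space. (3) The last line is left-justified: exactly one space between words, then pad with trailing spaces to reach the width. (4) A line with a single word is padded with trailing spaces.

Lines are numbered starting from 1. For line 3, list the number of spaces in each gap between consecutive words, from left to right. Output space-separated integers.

Answer: 2 2 1

Derivation:
Line 1: ['gentle', 'sun', 'so'] (min_width=13, slack=4)
Line 2: ['fire', 'open', 'take'] (min_width=14, slack=3)
Line 3: ['guitar', 'my', 'so', 'do'] (min_width=15, slack=2)
Line 4: ['leaf', 'lion', 'display'] (min_width=17, slack=0)
Line 5: ['one', 'forest', 'red'] (min_width=14, slack=3)
Line 6: ['have', 'the', 'blue', 'dog'] (min_width=17, slack=0)
Line 7: ['mineral', 'stone'] (min_width=13, slack=4)
Line 8: ['release', 'slow'] (min_width=12, slack=5)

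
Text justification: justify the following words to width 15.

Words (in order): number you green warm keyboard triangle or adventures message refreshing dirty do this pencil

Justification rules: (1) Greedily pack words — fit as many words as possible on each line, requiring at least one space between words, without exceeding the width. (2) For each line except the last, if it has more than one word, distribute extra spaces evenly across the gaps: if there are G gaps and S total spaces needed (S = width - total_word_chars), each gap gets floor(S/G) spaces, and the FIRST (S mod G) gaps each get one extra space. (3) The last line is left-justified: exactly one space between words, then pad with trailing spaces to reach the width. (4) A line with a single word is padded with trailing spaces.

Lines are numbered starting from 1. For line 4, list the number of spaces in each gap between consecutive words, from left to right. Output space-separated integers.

Answer: 5

Derivation:
Line 1: ['number', 'you'] (min_width=10, slack=5)
Line 2: ['green', 'warm'] (min_width=10, slack=5)
Line 3: ['keyboard'] (min_width=8, slack=7)
Line 4: ['triangle', 'or'] (min_width=11, slack=4)
Line 5: ['adventures'] (min_width=10, slack=5)
Line 6: ['message'] (min_width=7, slack=8)
Line 7: ['refreshing'] (min_width=10, slack=5)
Line 8: ['dirty', 'do', 'this'] (min_width=13, slack=2)
Line 9: ['pencil'] (min_width=6, slack=9)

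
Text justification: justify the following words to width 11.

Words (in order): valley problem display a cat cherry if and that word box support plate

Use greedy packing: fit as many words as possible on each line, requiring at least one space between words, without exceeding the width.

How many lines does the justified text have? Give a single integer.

Answer: 8

Derivation:
Line 1: ['valley'] (min_width=6, slack=5)
Line 2: ['problem'] (min_width=7, slack=4)
Line 3: ['display', 'a'] (min_width=9, slack=2)
Line 4: ['cat', 'cherry'] (min_width=10, slack=1)
Line 5: ['if', 'and', 'that'] (min_width=11, slack=0)
Line 6: ['word', 'box'] (min_width=8, slack=3)
Line 7: ['support'] (min_width=7, slack=4)
Line 8: ['plate'] (min_width=5, slack=6)
Total lines: 8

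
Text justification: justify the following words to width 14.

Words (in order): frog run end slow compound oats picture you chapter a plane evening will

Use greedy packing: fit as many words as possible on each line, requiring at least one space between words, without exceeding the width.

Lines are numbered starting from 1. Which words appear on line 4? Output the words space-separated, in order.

Line 1: ['frog', 'run', 'end'] (min_width=12, slack=2)
Line 2: ['slow', 'compound'] (min_width=13, slack=1)
Line 3: ['oats', 'picture'] (min_width=12, slack=2)
Line 4: ['you', 'chapter', 'a'] (min_width=13, slack=1)
Line 5: ['plane', 'evening'] (min_width=13, slack=1)
Line 6: ['will'] (min_width=4, slack=10)

Answer: you chapter a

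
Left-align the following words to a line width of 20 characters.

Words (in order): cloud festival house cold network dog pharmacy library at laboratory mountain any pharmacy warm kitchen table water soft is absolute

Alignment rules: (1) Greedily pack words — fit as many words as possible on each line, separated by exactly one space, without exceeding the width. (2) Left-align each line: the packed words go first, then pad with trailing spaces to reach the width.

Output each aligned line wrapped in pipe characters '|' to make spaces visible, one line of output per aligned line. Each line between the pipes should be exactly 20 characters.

Line 1: ['cloud', 'festival', 'house'] (min_width=20, slack=0)
Line 2: ['cold', 'network', 'dog'] (min_width=16, slack=4)
Line 3: ['pharmacy', 'library', 'at'] (min_width=19, slack=1)
Line 4: ['laboratory', 'mountain'] (min_width=19, slack=1)
Line 5: ['any', 'pharmacy', 'warm'] (min_width=17, slack=3)
Line 6: ['kitchen', 'table', 'water'] (min_width=19, slack=1)
Line 7: ['soft', 'is', 'absolute'] (min_width=16, slack=4)

Answer: |cloud festival house|
|cold network dog    |
|pharmacy library at |
|laboratory mountain |
|any pharmacy warm   |
|kitchen table water |
|soft is absolute    |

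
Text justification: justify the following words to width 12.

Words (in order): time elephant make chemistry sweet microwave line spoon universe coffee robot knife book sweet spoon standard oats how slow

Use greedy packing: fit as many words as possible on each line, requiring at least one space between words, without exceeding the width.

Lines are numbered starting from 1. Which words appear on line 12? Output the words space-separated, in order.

Answer: standard

Derivation:
Line 1: ['time'] (min_width=4, slack=8)
Line 2: ['elephant'] (min_width=8, slack=4)
Line 3: ['make'] (min_width=4, slack=8)
Line 4: ['chemistry'] (min_width=9, slack=3)
Line 5: ['sweet'] (min_width=5, slack=7)
Line 6: ['microwave'] (min_width=9, slack=3)
Line 7: ['line', 'spoon'] (min_width=10, slack=2)
Line 8: ['universe'] (min_width=8, slack=4)
Line 9: ['coffee', 'robot'] (min_width=12, slack=0)
Line 10: ['knife', 'book'] (min_width=10, slack=2)
Line 11: ['sweet', 'spoon'] (min_width=11, slack=1)
Line 12: ['standard'] (min_width=8, slack=4)
Line 13: ['oats', 'how'] (min_width=8, slack=4)
Line 14: ['slow'] (min_width=4, slack=8)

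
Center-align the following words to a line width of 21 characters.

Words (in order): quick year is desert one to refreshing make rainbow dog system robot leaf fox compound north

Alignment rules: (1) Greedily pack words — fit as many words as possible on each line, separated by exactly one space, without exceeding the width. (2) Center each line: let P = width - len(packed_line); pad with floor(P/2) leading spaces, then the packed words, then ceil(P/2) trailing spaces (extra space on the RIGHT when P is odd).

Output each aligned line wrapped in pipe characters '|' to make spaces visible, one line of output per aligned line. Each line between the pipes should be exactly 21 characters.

Answer: |quick year is desert |
|  one to refreshing  |
|  make rainbow dog   |
|system robot leaf fox|
|   compound north    |

Derivation:
Line 1: ['quick', 'year', 'is', 'desert'] (min_width=20, slack=1)
Line 2: ['one', 'to', 'refreshing'] (min_width=17, slack=4)
Line 3: ['make', 'rainbow', 'dog'] (min_width=16, slack=5)
Line 4: ['system', 'robot', 'leaf', 'fox'] (min_width=21, slack=0)
Line 5: ['compound', 'north'] (min_width=14, slack=7)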